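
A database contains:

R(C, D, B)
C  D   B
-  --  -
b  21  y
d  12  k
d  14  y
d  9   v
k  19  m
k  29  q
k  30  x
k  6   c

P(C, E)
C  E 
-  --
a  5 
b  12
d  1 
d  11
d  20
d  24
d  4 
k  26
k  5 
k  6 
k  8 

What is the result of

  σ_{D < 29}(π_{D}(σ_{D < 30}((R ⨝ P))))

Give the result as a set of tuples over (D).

{12, 14, 19, 21, 6, 9}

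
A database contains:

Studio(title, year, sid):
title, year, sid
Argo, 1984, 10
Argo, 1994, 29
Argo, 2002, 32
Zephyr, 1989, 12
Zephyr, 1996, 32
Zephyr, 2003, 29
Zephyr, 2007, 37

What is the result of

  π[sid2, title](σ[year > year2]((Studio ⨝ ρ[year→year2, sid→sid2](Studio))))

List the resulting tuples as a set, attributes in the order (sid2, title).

{(10, Argo), (12, Zephyr), (29, Argo), (29, Zephyr), (32, Zephyr)}

ρ[year→year2, sid→sid2]: schema becomes (title, year2, sid2); tuples unchanged.
Joining Studio and ρ[year→year2, sid→sid2](Studio) on title yields {(Argo, 1984, 10, 1984, 10), (Argo, 1984, 10, 1994, 29), (Argo, 1984, 10, 2002, 32), (Argo, 1994, 29, 1984, 10), (Argo, 1994, 29, 1994, 29), (Argo, 1994, 29, 2002, 32), (Argo, 2002, 32, 1984, 10), (Argo, 2002, 32, 1994, 29), (Argo, 2002, 32, 2002, 32), (Zephyr, 1989, 12, 1989, 12), (Zephyr, 1989, 12, 1996, 32), (Zephyr, 1989, 12, 2003, 29), (Zephyr, 1989, 12, 2007, 37), (Zephyr, 1996, 32, 1989, 12), (Zephyr, 1996, 32, 1996, 32), (Zephyr, 1996, 32, 2003, 29), (Zephyr, 1996, 32, 2007, 37), (Zephyr, 2003, 29, 1989, 12), (Zephyr, 2003, 29, 1996, 32), (Zephyr, 2003, 29, 2003, 29), (Zephyr, 2003, 29, 2007, 37), (Zephyr, 2007, 37, 1989, 12), (Zephyr, 2007, 37, 1996, 32), (Zephyr, 2007, 37, 2003, 29), (Zephyr, 2007, 37, 2007, 37)}.
Selection year > year2: {(Argo, 1994, 29, 1984, 10), (Argo, 2002, 32, 1984, 10), (Argo, 2002, 32, 1994, 29), (Zephyr, 1996, 32, 1989, 12), (Zephyr, 2003, 29, 1989, 12), (Zephyr, 2003, 29, 1996, 32), (Zephyr, 2007, 37, 1989, 12), (Zephyr, 2007, 37, 1996, 32), (Zephyr, 2007, 37, 2003, 29)}
Keep only column(s) sid2, title (4 duplicate(s) eliminated): {(10, Argo), (12, Zephyr), (29, Argo), (29, Zephyr), (32, Zephyr)}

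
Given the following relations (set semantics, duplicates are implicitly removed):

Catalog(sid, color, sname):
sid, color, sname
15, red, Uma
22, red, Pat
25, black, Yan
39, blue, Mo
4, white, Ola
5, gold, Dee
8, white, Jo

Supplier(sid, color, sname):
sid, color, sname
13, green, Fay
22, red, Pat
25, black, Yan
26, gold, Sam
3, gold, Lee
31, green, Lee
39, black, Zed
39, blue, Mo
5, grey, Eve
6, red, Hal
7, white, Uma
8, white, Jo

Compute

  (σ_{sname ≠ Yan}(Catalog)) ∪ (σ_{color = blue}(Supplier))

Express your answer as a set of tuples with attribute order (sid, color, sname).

σ[sname ≠ Yan]: keep tuples satisfying sname ≠ Yan → {(15, red, Uma), (22, red, Pat), (39, blue, Mo), (4, white, Ola), (5, gold, Dee), (8, white, Jo)}
σ[color = blue]: keep tuples satisfying color = blue → {(39, blue, Mo)}
Set union of the two operands is {(15, red, Uma), (22, red, Pat), (39, blue, Mo), (4, white, Ola), (5, gold, Dee), (8, white, Jo)}.

{(15, red, Uma), (22, red, Pat), (39, blue, Mo), (4, white, Ola), (5, gold, Dee), (8, white, Jo)}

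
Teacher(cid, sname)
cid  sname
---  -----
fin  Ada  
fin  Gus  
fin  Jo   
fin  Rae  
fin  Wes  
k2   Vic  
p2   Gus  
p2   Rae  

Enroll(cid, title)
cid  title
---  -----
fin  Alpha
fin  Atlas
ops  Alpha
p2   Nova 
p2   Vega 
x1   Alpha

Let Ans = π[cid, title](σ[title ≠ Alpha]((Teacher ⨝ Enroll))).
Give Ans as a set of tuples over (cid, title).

Joining Teacher and Enroll on cid yields {(fin, Ada, Alpha), (fin, Ada, Atlas), (fin, Gus, Alpha), (fin, Gus, Atlas), (fin, Jo, Alpha), (fin, Jo, Atlas), (fin, Rae, Alpha), (fin, Rae, Atlas), (fin, Wes, Alpha), (fin, Wes, Atlas), (p2, Gus, Nova), (p2, Gus, Vega), (p2, Rae, Nova), (p2, Rae, Vega)}.
Filtering on title ≠ Alpha leaves {(fin, Ada, Atlas), (fin, Gus, Atlas), (fin, Jo, Atlas), (fin, Rae, Atlas), (fin, Wes, Atlas), (p2, Gus, Nova), (p2, Gus, Vega), (p2, Rae, Nova), (p2, Rae, Vega)}.
Keep only column(s) cid, title (6 duplicate(s) eliminated): {(fin, Atlas), (p2, Nova), (p2, Vega)}

{(fin, Atlas), (p2, Nova), (p2, Vega)}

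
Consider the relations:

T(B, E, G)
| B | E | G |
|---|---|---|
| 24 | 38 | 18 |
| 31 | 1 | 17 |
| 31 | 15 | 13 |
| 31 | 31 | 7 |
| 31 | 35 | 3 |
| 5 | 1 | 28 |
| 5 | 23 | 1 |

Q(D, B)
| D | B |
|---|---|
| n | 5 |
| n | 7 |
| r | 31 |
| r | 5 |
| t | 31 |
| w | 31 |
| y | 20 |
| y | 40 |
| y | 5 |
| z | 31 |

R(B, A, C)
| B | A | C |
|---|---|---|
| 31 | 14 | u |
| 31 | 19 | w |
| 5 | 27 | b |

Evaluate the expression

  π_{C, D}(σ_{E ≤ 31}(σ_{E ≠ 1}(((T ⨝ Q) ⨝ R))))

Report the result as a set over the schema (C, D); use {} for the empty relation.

{(b, n), (b, r), (b, y), (u, r), (u, t), (u, w), (u, z), (w, r), (w, t), (w, w), (w, z)}

Joining T and Q on B yields {(31, 1, 17, r), (31, 1, 17, t), (31, 1, 17, w), (31, 1, 17, z), (31, 15, 13, r), (31, 15, 13, t), (31, 15, 13, w), (31, 15, 13, z), (31, 31, 7, r), (31, 31, 7, t), (31, 31, 7, w), (31, 31, 7, z), (31, 35, 3, r), (31, 35, 3, t), (31, 35, 3, w), (31, 35, 3, z), (5, 1, 28, n), (5, 1, 28, r), (5, 1, 28, y), (5, 23, 1, n), (5, 23, 1, r), (5, 23, 1, y)}.
Joining (T ⨝ Q) and R on B yields {(31, 1, 17, r, 14, u), (31, 1, 17, r, 19, w), (31, 1, 17, t, 14, u), (31, 1, 17, t, 19, w), (31, 1, 17, w, 14, u), (31, 1, 17, w, 19, w), (31, 1, 17, z, 14, u), (31, 1, 17, z, 19, w), (31, 15, 13, r, 14, u), (31, 15, 13, r, 19, w), (31, 15, 13, t, 14, u), (31, 15, 13, t, 19, w), (31, 15, 13, w, 14, u), (31, 15, 13, w, 19, w), (31, 15, 13, z, 14, u), (31, 15, 13, z, 19, w), (31, 31, 7, r, 14, u), (31, 31, 7, r, 19, w), (31, 31, 7, t, 14, u), (31, 31, 7, t, 19, w), (31, 31, 7, w, 14, u), (31, 31, 7, w, 19, w), (31, 31, 7, z, 14, u), (31, 31, 7, z, 19, w), (31, 35, 3, r, 14, u), (31, 35, 3, r, 19, w), (31, 35, 3, t, 14, u), (31, 35, 3, t, 19, w), (31, 35, 3, w, 14, u), (31, 35, 3, w, 19, w), (31, 35, 3, z, 14, u), (31, 35, 3, z, 19, w), (5, 1, 28, n, 27, b), (5, 1, 28, r, 27, b), (5, 1, 28, y, 27, b), (5, 23, 1, n, 27, b), (5, 23, 1, r, 27, b), (5, 23, 1, y, 27, b)}.
Apply σ_{E ≠ 1}; surviving tuples: {(31, 15, 13, r, 14, u), (31, 15, 13, r, 19, w), (31, 15, 13, t, 14, u), (31, 15, 13, t, 19, w), (31, 15, 13, w, 14, u), (31, 15, 13, w, 19, w), (31, 15, 13, z, 14, u), (31, 15, 13, z, 19, w), (31, 31, 7, r, 14, u), (31, 31, 7, r, 19, w), (31, 31, 7, t, 14, u), (31, 31, 7, t, 19, w), (31, 31, 7, w, 14, u), (31, 31, 7, w, 19, w), (31, 31, 7, z, 14, u), (31, 31, 7, z, 19, w), (31, 35, 3, r, 14, u), (31, 35, 3, r, 19, w), (31, 35, 3, t, 14, u), (31, 35, 3, t, 19, w), (31, 35, 3, w, 14, u), (31, 35, 3, w, 19, w), (31, 35, 3, z, 14, u), (31, 35, 3, z, 19, w), (5, 23, 1, n, 27, b), (5, 23, 1, r, 27, b), (5, 23, 1, y, 27, b)}
Apply σ_{E ≤ 31}; surviving tuples: {(31, 15, 13, r, 14, u), (31, 15, 13, r, 19, w), (31, 15, 13, t, 14, u), (31, 15, 13, t, 19, w), (31, 15, 13, w, 14, u), (31, 15, 13, w, 19, w), (31, 15, 13, z, 14, u), (31, 15, 13, z, 19, w), (31, 31, 7, r, 14, u), (31, 31, 7, r, 19, w), (31, 31, 7, t, 14, u), (31, 31, 7, t, 19, w), (31, 31, 7, w, 14, u), (31, 31, 7, w, 19, w), (31, 31, 7, z, 14, u), (31, 31, 7, z, 19, w), (5, 23, 1, n, 27, b), (5, 23, 1, r, 27, b), (5, 23, 1, y, 27, b)}
π_{C, D} gives {(b, n), (b, r), (b, y), (u, r), (u, t), (u, w), (u, z), (w, r), (w, t), (w, w), (w, z)} (8 duplicate(s) eliminated).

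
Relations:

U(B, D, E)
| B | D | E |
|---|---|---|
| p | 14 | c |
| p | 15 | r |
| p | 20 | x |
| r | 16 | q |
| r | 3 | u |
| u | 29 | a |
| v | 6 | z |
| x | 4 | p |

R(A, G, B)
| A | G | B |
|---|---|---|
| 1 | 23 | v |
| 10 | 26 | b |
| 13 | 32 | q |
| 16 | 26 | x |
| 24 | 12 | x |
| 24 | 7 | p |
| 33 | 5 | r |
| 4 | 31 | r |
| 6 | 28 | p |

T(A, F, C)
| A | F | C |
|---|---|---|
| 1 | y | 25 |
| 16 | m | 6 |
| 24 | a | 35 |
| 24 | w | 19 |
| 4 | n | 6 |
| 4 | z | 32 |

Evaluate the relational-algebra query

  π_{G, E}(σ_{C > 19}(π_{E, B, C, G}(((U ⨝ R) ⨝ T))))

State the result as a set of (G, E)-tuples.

{(12, p), (23, z), (31, q), (31, u), (7, c), (7, r), (7, x)}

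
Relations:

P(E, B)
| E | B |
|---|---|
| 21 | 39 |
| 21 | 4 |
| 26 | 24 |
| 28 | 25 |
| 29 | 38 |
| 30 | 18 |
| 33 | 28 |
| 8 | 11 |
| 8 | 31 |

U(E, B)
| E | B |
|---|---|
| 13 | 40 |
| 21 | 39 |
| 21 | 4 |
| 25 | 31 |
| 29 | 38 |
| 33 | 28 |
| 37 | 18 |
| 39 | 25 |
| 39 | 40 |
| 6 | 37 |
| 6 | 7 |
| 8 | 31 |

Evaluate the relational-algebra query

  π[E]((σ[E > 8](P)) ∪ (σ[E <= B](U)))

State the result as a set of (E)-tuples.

{13, 21, 25, 26, 28, 29, 30, 33, 39, 6, 8}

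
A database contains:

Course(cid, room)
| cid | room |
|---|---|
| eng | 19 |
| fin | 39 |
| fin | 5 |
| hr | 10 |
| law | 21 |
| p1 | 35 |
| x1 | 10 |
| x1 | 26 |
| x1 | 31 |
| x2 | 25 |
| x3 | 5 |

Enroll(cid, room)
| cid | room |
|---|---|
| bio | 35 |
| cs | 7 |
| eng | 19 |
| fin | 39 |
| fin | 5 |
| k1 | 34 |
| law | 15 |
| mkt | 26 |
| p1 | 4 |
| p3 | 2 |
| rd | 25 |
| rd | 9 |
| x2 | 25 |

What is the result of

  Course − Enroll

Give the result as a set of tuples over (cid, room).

{(hr, 10), (law, 21), (p1, 35), (x1, 10), (x1, 26), (x1, 31), (x3, 5)}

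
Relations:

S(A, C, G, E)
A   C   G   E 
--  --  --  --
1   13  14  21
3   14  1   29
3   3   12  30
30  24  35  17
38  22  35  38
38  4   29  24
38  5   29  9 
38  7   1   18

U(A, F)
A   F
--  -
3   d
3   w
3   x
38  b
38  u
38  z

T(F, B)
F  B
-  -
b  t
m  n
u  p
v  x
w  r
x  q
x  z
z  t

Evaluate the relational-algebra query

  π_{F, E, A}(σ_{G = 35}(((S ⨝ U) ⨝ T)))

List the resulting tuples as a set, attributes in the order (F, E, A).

{(b, 38, 38), (u, 38, 38), (z, 38, 38)}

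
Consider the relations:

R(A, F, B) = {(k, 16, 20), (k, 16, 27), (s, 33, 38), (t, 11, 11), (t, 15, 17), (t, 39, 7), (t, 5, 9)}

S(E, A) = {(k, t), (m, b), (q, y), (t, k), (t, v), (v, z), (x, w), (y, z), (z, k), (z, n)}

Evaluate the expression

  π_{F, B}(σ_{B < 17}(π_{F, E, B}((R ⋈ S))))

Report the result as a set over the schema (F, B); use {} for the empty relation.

{(11, 11), (39, 7), (5, 9)}

Natural join on A: {(k, 16, 20, t), (k, 16, 20, z), (k, 16, 27, t), (k, 16, 27, z), (t, 11, 11, k), (t, 15, 17, k), (t, 39, 7, k), (t, 5, 9, k)}
Projecting to F, E, B: {(11, k, 11), (15, k, 17), (16, t, 20), (16, t, 27), (16, z, 20), (16, z, 27), (39, k, 7), (5, k, 9)}
Apply σ_{B < 17}; surviving tuples: {(11, k, 11), (39, k, 7), (5, k, 9)}
Projecting to F, B: {(11, 11), (39, 7), (5, 9)}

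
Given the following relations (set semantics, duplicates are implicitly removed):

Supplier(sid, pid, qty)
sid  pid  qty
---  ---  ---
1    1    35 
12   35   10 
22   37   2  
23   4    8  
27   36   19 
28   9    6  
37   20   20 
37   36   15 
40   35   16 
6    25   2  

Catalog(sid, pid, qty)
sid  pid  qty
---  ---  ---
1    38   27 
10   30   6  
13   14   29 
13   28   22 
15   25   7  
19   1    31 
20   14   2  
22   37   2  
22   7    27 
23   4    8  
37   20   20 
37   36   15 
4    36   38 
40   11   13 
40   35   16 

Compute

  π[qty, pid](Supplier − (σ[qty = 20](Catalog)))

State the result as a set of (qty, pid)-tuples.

{(10, 35), (15, 36), (16, 35), (19, 36), (2, 25), (2, 37), (35, 1), (6, 9), (8, 4)}

σ[qty = 20]: keep tuples satisfying qty = 20 → {(37, 20, 20)}
Difference: {(1, 1, 35), (12, 35, 10), (22, 37, 2), (23, 4, 8), (27, 36, 19), (28, 9, 6), (37, 20, 20), (37, 36, 15), (40, 35, 16), (6, 25, 2)} with {(37, 20, 20)} → {(1, 1, 35), (12, 35, 10), (22, 37, 2), (23, 4, 8), (27, 36, 19), (28, 9, 6), (37, 36, 15), (40, 35, 16), (6, 25, 2)}
Projecting to qty, pid: {(10, 35), (15, 36), (16, 35), (19, 36), (2, 25), (2, 37), (35, 1), (6, 9), (8, 4)}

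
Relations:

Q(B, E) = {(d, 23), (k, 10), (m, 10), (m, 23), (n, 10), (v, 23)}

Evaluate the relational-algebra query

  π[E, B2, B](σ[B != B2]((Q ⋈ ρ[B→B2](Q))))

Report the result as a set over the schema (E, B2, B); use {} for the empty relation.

ρ[B→B2]: schema becomes (B2, E); tuples unchanged.
Q ⋈ ρ[B→B2](Q) (natural join on E): {(d, 23, d), (d, 23, m), (d, 23, v), (k, 10, k), (k, 10, m), (k, 10, n), (m, 10, k), (m, 10, m), (m, 10, n), (m, 23, d), (m, 23, m), (m, 23, v), (n, 10, k), (n, 10, m), (n, 10, n), (v, 23, d), (v, 23, m), (v, 23, v)}
Apply σ_{B != B2}; surviving tuples: {(d, 23, m), (d, 23, v), (k, 10, m), (k, 10, n), (m, 10, k), (m, 10, n), (m, 23, d), (m, 23, v), (n, 10, k), (n, 10, m), (v, 23, d), (v, 23, m)}
π_{E, B2, B} gives {(10, k, m), (10, k, n), (10, m, k), (10, m, n), (10, n, k), (10, n, m), (23, d, m), (23, d, v), (23, m, d), (23, m, v), (23, v, d), (23, v, m)}.

{(10, k, m), (10, k, n), (10, m, k), (10, m, n), (10, n, k), (10, n, m), (23, d, m), (23, d, v), (23, m, d), (23, m, v), (23, v, d), (23, v, m)}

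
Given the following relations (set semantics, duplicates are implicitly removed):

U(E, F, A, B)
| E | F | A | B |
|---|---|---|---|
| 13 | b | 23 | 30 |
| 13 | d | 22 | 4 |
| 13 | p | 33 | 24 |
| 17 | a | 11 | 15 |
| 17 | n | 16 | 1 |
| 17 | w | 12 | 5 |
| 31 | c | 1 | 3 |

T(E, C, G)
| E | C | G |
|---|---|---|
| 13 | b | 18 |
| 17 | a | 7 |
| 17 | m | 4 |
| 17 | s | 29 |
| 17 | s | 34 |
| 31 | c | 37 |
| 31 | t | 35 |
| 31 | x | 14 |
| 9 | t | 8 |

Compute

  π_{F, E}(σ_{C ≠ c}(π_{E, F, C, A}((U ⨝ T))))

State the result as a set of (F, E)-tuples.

{(a, 17), (b, 13), (c, 31), (d, 13), (n, 17), (p, 13), (w, 17)}

Natural join on E: {(13, b, 23, 30, b, 18), (13, d, 22, 4, b, 18), (13, p, 33, 24, b, 18), (17, a, 11, 15, a, 7), (17, a, 11, 15, m, 4), (17, a, 11, 15, s, 29), (17, a, 11, 15, s, 34), (17, n, 16, 1, a, 7), (17, n, 16, 1, m, 4), (17, n, 16, 1, s, 29), (17, n, 16, 1, s, 34), (17, w, 12, 5, a, 7), (17, w, 12, 5, m, 4), (17, w, 12, 5, s, 29), (17, w, 12, 5, s, 34), (31, c, 1, 3, c, 37), (31, c, 1, 3, t, 35), (31, c, 1, 3, x, 14)}
Keep only column(s) E, F, C, A (3 duplicate(s) eliminated): {(13, b, b, 23), (13, d, b, 22), (13, p, b, 33), (17, a, a, 11), (17, a, m, 11), (17, a, s, 11), (17, n, a, 16), (17, n, m, 16), (17, n, s, 16), (17, w, a, 12), (17, w, m, 12), (17, w, s, 12), (31, c, c, 1), (31, c, t, 1), (31, c, x, 1)}
Apply σ_{C ≠ c}; surviving tuples: {(13, b, b, 23), (13, d, b, 22), (13, p, b, 33), (17, a, a, 11), (17, a, m, 11), (17, a, s, 11), (17, n, a, 16), (17, n, m, 16), (17, n, s, 16), (17, w, a, 12), (17, w, m, 12), (17, w, s, 12), (31, c, t, 1), (31, c, x, 1)}
Keep only column(s) F, E (7 duplicate(s) eliminated): {(a, 17), (b, 13), (c, 31), (d, 13), (n, 17), (p, 13), (w, 17)}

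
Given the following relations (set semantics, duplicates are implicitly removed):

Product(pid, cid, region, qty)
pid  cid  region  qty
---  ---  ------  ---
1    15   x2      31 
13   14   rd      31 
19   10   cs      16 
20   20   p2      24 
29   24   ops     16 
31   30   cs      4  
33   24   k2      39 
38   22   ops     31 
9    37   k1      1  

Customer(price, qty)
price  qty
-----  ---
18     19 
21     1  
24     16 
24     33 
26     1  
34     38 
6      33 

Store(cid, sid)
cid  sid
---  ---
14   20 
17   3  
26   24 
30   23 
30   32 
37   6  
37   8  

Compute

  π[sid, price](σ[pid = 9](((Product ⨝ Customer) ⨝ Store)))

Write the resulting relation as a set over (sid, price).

{(6, 21), (6, 26), (8, 21), (8, 26)}

Natural join on qty: {(19, 10, cs, 16, 24), (29, 24, ops, 16, 24), (9, 37, k1, 1, 21), (9, 37, k1, 1, 26)}
Natural join on cid: {(9, 37, k1, 1, 21, 6), (9, 37, k1, 1, 21, 8), (9, 37, k1, 1, 26, 6), (9, 37, k1, 1, 26, 8)}
Filtering on pid = 9 leaves {(9, 37, k1, 1, 21, 6), (9, 37, k1, 1, 21, 8), (9, 37, k1, 1, 26, 6), (9, 37, k1, 1, 26, 8)}.
Projecting to sid, price: {(6, 21), (6, 26), (8, 21), (8, 26)}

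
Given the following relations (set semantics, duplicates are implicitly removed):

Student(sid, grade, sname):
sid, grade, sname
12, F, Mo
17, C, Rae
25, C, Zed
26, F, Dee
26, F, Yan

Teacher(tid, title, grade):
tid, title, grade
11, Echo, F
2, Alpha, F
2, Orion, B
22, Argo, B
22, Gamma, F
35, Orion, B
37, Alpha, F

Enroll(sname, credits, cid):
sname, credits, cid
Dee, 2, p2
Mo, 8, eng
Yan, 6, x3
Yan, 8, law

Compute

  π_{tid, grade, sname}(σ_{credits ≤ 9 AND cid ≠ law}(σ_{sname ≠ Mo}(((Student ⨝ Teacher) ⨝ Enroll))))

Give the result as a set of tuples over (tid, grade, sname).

{(11, F, Dee), (11, F, Yan), (2, F, Dee), (2, F, Yan), (22, F, Dee), (22, F, Yan), (37, F, Dee), (37, F, Yan)}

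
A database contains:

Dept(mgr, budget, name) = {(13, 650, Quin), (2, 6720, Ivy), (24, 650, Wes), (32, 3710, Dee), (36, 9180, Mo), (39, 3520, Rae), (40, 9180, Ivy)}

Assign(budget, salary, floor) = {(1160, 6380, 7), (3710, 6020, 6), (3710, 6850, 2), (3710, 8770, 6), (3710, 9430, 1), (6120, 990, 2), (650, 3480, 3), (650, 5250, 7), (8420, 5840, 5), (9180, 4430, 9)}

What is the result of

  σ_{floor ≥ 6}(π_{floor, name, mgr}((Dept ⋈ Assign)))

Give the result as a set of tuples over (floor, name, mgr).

{(6, Dee, 32), (7, Quin, 13), (7, Wes, 24), (9, Ivy, 40), (9, Mo, 36)}

Natural join on budget: {(13, 650, Quin, 3480, 3), (13, 650, Quin, 5250, 7), (24, 650, Wes, 3480, 3), (24, 650, Wes, 5250, 7), (32, 3710, Dee, 6020, 6), (32, 3710, Dee, 6850, 2), (32, 3710, Dee, 8770, 6), (32, 3710, Dee, 9430, 1), (36, 9180, Mo, 4430, 9), (40, 9180, Ivy, 4430, 9)}
Projecting to floor, name, mgr (1 duplicate(s) eliminated): {(1, Dee, 32), (2, Dee, 32), (3, Quin, 13), (3, Wes, 24), (6, Dee, 32), (7, Quin, 13), (7, Wes, 24), (9, Ivy, 40), (9, Mo, 36)}
Selection floor ≥ 6: {(6, Dee, 32), (7, Quin, 13), (7, Wes, 24), (9, Ivy, 40), (9, Mo, 36)}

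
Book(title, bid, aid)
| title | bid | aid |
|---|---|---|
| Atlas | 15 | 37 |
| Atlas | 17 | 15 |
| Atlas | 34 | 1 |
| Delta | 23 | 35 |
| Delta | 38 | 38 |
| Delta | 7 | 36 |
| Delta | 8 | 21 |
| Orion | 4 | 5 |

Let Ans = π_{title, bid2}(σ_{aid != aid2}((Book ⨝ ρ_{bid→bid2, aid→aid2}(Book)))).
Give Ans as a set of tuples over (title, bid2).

{(Atlas, 15), (Atlas, 17), (Atlas, 34), (Delta, 23), (Delta, 38), (Delta, 7), (Delta, 8)}

ρ[bid→bid2, aid→aid2]: schema becomes (title, bid2, aid2); tuples unchanged.
Book ⋈ ρ_{bid→bid2, aid→aid2}(Book) (natural join on title): {(Atlas, 15, 37, 15, 37), (Atlas, 15, 37, 17, 15), (Atlas, 15, 37, 34, 1), (Atlas, 17, 15, 15, 37), (Atlas, 17, 15, 17, 15), (Atlas, 17, 15, 34, 1), (Atlas, 34, 1, 15, 37), (Atlas, 34, 1, 17, 15), (Atlas, 34, 1, 34, 1), (Delta, 23, 35, 23, 35), (Delta, 23, 35, 38, 38), (Delta, 23, 35, 7, 36), (Delta, 23, 35, 8, 21), (Delta, 38, 38, 23, 35), (Delta, 38, 38, 38, 38), (Delta, 38, 38, 7, 36), (Delta, 38, 38, 8, 21), (Delta, 7, 36, 23, 35), (Delta, 7, 36, 38, 38), (Delta, 7, 36, 7, 36), (Delta, 7, 36, 8, 21), (Delta, 8, 21, 23, 35), (Delta, 8, 21, 38, 38), (Delta, 8, 21, 7, 36), (Delta, 8, 21, 8, 21), (Orion, 4, 5, 4, 5)}
Filtering on aid != aid2 leaves {(Atlas, 15, 37, 17, 15), (Atlas, 15, 37, 34, 1), (Atlas, 17, 15, 15, 37), (Atlas, 17, 15, 34, 1), (Atlas, 34, 1, 15, 37), (Atlas, 34, 1, 17, 15), (Delta, 23, 35, 38, 38), (Delta, 23, 35, 7, 36), (Delta, 23, 35, 8, 21), (Delta, 38, 38, 23, 35), (Delta, 38, 38, 7, 36), (Delta, 38, 38, 8, 21), (Delta, 7, 36, 23, 35), (Delta, 7, 36, 38, 38), (Delta, 7, 36, 8, 21), (Delta, 8, 21, 23, 35), (Delta, 8, 21, 38, 38), (Delta, 8, 21, 7, 36)}.
Projecting to title, bid2 (11 duplicate(s) eliminated): {(Atlas, 15), (Atlas, 17), (Atlas, 34), (Delta, 23), (Delta, 38), (Delta, 7), (Delta, 8)}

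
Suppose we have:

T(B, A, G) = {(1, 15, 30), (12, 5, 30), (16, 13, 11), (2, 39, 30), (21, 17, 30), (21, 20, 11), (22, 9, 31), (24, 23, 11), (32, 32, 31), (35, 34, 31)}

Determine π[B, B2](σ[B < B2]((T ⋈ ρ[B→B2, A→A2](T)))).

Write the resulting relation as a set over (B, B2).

ρ[B→B2, A→A2]: schema becomes (B2, A2, G); tuples unchanged.
Joining T and ρ[B→B2, A→A2](T) on G yields {(1, 15, 30, 1, 15), (1, 15, 30, 12, 5), (1, 15, 30, 2, 39), (1, 15, 30, 21, 17), (12, 5, 30, 1, 15), (12, 5, 30, 12, 5), (12, 5, 30, 2, 39), (12, 5, 30, 21, 17), (16, 13, 11, 16, 13), (16, 13, 11, 21, 20), (16, 13, 11, 24, 23), (2, 39, 30, 1, 15), (2, 39, 30, 12, 5), (2, 39, 30, 2, 39), (2, 39, 30, 21, 17), (21, 17, 30, 1, 15), (21, 17, 30, 12, 5), (21, 17, 30, 2, 39), (21, 17, 30, 21, 17), (21, 20, 11, 16, 13), (21, 20, 11, 21, 20), (21, 20, 11, 24, 23), (22, 9, 31, 22, 9), (22, 9, 31, 32, 32), (22, 9, 31, 35, 34), (24, 23, 11, 16, 13), (24, 23, 11, 21, 20), (24, 23, 11, 24, 23), (32, 32, 31, 22, 9), (32, 32, 31, 32, 32), (32, 32, 31, 35, 34), (35, 34, 31, 22, 9), (35, 34, 31, 32, 32), (35, 34, 31, 35, 34)}.
Selection B < B2: {(1, 15, 30, 12, 5), (1, 15, 30, 2, 39), (1, 15, 30, 21, 17), (12, 5, 30, 21, 17), (16, 13, 11, 21, 20), (16, 13, 11, 24, 23), (2, 39, 30, 12, 5), (2, 39, 30, 21, 17), (21, 20, 11, 24, 23), (22, 9, 31, 32, 32), (22, 9, 31, 35, 34), (32, 32, 31, 35, 34)}
π[B, B2]: project onto (B, B2) → {(1, 12), (1, 2), (1, 21), (12, 21), (16, 21), (16, 24), (2, 12), (2, 21), (21, 24), (22, 32), (22, 35), (32, 35)}

{(1, 12), (1, 2), (1, 21), (12, 21), (16, 21), (16, 24), (2, 12), (2, 21), (21, 24), (22, 32), (22, 35), (32, 35)}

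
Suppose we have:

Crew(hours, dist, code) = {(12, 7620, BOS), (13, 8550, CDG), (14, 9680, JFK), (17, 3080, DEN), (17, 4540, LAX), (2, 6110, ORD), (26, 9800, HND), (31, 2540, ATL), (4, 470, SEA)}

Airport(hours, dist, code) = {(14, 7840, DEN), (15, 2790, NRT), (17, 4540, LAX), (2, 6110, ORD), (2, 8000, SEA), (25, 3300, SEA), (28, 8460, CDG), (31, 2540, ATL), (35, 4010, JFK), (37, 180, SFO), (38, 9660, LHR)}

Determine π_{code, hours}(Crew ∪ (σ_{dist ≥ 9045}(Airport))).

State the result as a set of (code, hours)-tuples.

σ[dist ≥ 9045]: keep tuples satisfying dist ≥ 9045 → {(38, 9660, LHR)}
Union: {(12, 7620, BOS), (13, 8550, CDG), (14, 9680, JFK), (17, 3080, DEN), (17, 4540, LAX), (2, 6110, ORD), (26, 9800, HND), (31, 2540, ATL), (4, 470, SEA)} with {(38, 9660, LHR)} → {(12, 7620, BOS), (13, 8550, CDG), (14, 9680, JFK), (17, 3080, DEN), (17, 4540, LAX), (2, 6110, ORD), (26, 9800, HND), (31, 2540, ATL), (38, 9660, LHR), (4, 470, SEA)}
Keep only column(s) code, hours: {(ATL, 31), (BOS, 12), (CDG, 13), (DEN, 17), (HND, 26), (JFK, 14), (LAX, 17), (LHR, 38), (ORD, 2), (SEA, 4)}

{(ATL, 31), (BOS, 12), (CDG, 13), (DEN, 17), (HND, 26), (JFK, 14), (LAX, 17), (LHR, 38), (ORD, 2), (SEA, 4)}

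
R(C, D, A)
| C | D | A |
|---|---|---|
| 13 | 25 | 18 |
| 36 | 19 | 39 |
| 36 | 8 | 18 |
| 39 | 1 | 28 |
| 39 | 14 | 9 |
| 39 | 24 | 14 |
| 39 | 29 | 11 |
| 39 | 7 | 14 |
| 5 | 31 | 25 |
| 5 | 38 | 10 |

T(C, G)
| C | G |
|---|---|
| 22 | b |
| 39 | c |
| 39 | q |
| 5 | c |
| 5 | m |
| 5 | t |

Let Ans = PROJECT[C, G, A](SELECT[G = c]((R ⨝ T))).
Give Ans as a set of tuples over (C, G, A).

{(39, c, 11), (39, c, 14), (39, c, 28), (39, c, 9), (5, c, 10), (5, c, 25)}

R ⋈ T (natural join on C): {(39, 1, 28, c), (39, 1, 28, q), (39, 14, 9, c), (39, 14, 9, q), (39, 24, 14, c), (39, 24, 14, q), (39, 29, 11, c), (39, 29, 11, q), (39, 7, 14, c), (39, 7, 14, q), (5, 31, 25, c), (5, 31, 25, m), (5, 31, 25, t), (5, 38, 10, c), (5, 38, 10, m), (5, 38, 10, t)}
Selection G = c: {(39, 1, 28, c), (39, 14, 9, c), (39, 24, 14, c), (39, 29, 11, c), (39, 7, 14, c), (5, 31, 25, c), (5, 38, 10, c)}
π_{C, G, A} gives {(39, c, 11), (39, c, 14), (39, c, 28), (39, c, 9), (5, c, 10), (5, c, 25)} (1 duplicate(s) eliminated).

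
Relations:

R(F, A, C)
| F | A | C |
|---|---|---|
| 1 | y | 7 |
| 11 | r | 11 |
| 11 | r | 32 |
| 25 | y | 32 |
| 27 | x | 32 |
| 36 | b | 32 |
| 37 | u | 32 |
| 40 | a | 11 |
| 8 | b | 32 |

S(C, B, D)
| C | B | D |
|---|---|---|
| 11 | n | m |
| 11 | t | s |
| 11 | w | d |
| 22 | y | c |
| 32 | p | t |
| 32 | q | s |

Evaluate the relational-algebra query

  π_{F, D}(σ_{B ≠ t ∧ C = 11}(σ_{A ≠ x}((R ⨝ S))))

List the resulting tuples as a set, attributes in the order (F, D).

{(11, d), (11, m), (40, d), (40, m)}

Joining R and S on C yields {(11, r, 11, n, m), (11, r, 11, t, s), (11, r, 11, w, d), (11, r, 32, p, t), (11, r, 32, q, s), (25, y, 32, p, t), (25, y, 32, q, s), (27, x, 32, p, t), (27, x, 32, q, s), (36, b, 32, p, t), (36, b, 32, q, s), (37, u, 32, p, t), (37, u, 32, q, s), (40, a, 11, n, m), (40, a, 11, t, s), (40, a, 11, w, d), (8, b, 32, p, t), (8, b, 32, q, s)}.
Apply σ_{A ≠ x}; surviving tuples: {(11, r, 11, n, m), (11, r, 11, t, s), (11, r, 11, w, d), (11, r, 32, p, t), (11, r, 32, q, s), (25, y, 32, p, t), (25, y, 32, q, s), (36, b, 32, p, t), (36, b, 32, q, s), (37, u, 32, p, t), (37, u, 32, q, s), (40, a, 11, n, m), (40, a, 11, t, s), (40, a, 11, w, d), (8, b, 32, p, t), (8, b, 32, q, s)}
Apply σ_{B ≠ t ∧ C = 11}; surviving tuples: {(11, r, 11, n, m), (11, r, 11, w, d), (40, a, 11, n, m), (40, a, 11, w, d)}
Projecting to F, D: {(11, d), (11, m), (40, d), (40, m)}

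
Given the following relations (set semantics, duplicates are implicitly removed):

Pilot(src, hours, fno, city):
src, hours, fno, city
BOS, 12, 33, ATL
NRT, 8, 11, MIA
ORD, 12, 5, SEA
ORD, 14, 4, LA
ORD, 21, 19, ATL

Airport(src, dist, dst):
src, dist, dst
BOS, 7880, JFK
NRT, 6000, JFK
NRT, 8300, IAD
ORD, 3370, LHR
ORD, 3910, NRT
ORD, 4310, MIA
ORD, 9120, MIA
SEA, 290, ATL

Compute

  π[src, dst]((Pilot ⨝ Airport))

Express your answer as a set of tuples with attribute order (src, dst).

Natural join on src: {(BOS, 12, 33, ATL, 7880, JFK), (NRT, 8, 11, MIA, 6000, JFK), (NRT, 8, 11, MIA, 8300, IAD), (ORD, 12, 5, SEA, 3370, LHR), (ORD, 12, 5, SEA, 3910, NRT), (ORD, 12, 5, SEA, 4310, MIA), (ORD, 12, 5, SEA, 9120, MIA), (ORD, 14, 4, LA, 3370, LHR), (ORD, 14, 4, LA, 3910, NRT), (ORD, 14, 4, LA, 4310, MIA), (ORD, 14, 4, LA, 9120, MIA), (ORD, 21, 19, ATL, 3370, LHR), (ORD, 21, 19, ATL, 3910, NRT), (ORD, 21, 19, ATL, 4310, MIA), (ORD, 21, 19, ATL, 9120, MIA)}
Projecting to src, dst (9 duplicate(s) eliminated): {(BOS, JFK), (NRT, IAD), (NRT, JFK), (ORD, LHR), (ORD, MIA), (ORD, NRT)}

{(BOS, JFK), (NRT, IAD), (NRT, JFK), (ORD, LHR), (ORD, MIA), (ORD, NRT)}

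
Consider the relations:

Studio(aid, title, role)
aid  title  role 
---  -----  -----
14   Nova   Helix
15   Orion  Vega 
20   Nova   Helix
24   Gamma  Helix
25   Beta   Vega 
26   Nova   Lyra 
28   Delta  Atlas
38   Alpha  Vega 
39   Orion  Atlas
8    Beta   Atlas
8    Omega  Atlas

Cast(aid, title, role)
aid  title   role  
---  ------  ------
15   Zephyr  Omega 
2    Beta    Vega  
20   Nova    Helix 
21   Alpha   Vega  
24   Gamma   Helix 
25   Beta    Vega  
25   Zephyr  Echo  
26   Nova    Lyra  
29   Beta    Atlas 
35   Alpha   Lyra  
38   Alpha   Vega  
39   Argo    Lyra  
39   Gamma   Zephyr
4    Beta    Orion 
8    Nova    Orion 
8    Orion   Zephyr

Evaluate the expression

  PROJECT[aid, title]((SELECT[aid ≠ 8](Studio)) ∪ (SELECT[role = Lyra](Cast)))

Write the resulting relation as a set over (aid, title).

{(14, Nova), (15, Orion), (20, Nova), (24, Gamma), (25, Beta), (26, Nova), (28, Delta), (35, Alpha), (38, Alpha), (39, Argo), (39, Orion)}

Apply σ_{aid ≠ 8}; surviving tuples: {(14, Nova, Helix), (15, Orion, Vega), (20, Nova, Helix), (24, Gamma, Helix), (25, Beta, Vega), (26, Nova, Lyra), (28, Delta, Atlas), (38, Alpha, Vega), (39, Orion, Atlas)}
Apply σ_{role = Lyra}; surviving tuples: {(26, Nova, Lyra), (35, Alpha, Lyra), (39, Argo, Lyra)}
Union: {(14, Nova, Helix), (15, Orion, Vega), (20, Nova, Helix), (24, Gamma, Helix), (25, Beta, Vega), (26, Nova, Lyra), (28, Delta, Atlas), (38, Alpha, Vega), (39, Orion, Atlas)} with {(26, Nova, Lyra), (35, Alpha, Lyra), (39, Argo, Lyra)} → {(14, Nova, Helix), (15, Orion, Vega), (20, Nova, Helix), (24, Gamma, Helix), (25, Beta, Vega), (26, Nova, Lyra), (28, Delta, Atlas), (35, Alpha, Lyra), (38, Alpha, Vega), (39, Argo, Lyra), (39, Orion, Atlas)}
π_{aid, title} gives {(14, Nova), (15, Orion), (20, Nova), (24, Gamma), (25, Beta), (26, Nova), (28, Delta), (35, Alpha), (38, Alpha), (39, Argo), (39, Orion)}.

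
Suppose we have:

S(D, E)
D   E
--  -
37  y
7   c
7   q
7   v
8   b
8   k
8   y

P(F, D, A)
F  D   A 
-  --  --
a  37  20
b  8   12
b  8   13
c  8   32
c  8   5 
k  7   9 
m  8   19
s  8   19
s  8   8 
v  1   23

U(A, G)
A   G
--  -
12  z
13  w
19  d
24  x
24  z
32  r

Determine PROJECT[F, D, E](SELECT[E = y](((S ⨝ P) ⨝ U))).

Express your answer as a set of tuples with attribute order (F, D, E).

{(b, 8, y), (c, 8, y), (m, 8, y), (s, 8, y)}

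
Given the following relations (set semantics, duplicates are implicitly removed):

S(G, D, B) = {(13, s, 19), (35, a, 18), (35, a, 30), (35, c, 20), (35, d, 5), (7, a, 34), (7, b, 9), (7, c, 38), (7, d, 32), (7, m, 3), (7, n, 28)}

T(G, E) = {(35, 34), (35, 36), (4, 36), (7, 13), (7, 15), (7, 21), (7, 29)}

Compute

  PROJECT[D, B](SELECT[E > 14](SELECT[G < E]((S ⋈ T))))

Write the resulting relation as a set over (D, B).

{(a, 18), (a, 30), (a, 34), (b, 9), (c, 20), (c, 38), (d, 32), (d, 5), (m, 3), (n, 28)}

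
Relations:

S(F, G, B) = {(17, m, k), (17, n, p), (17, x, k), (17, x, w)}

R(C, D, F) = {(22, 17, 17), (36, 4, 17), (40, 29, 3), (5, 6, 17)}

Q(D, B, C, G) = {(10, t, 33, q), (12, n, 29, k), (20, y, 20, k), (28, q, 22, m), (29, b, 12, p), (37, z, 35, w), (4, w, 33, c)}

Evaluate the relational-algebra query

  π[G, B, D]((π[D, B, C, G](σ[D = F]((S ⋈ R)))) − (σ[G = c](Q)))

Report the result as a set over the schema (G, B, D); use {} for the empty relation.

S ⋈ R (natural join on F): {(17, m, k, 22, 17), (17, m, k, 36, 4), (17, m, k, 5, 6), (17, n, p, 22, 17), (17, n, p, 36, 4), (17, n, p, 5, 6), (17, x, k, 22, 17), (17, x, k, 36, 4), (17, x, k, 5, 6), (17, x, w, 22, 17), (17, x, w, 36, 4), (17, x, w, 5, 6)}
Filtering on D = F leaves {(17, m, k, 22, 17), (17, n, p, 22, 17), (17, x, k, 22, 17), (17, x, w, 22, 17)}.
Keep only column(s) D, B, C, G: {(17, k, 22, m), (17, k, 22, x), (17, p, 22, n), (17, w, 22, x)}
Filtering on G = c leaves {(4, w, 33, c)}.
Difference: {(17, k, 22, m), (17, k, 22, x), (17, p, 22, n), (17, w, 22, x)} with {(4, w, 33, c)} → {(17, k, 22, m), (17, k, 22, x), (17, p, 22, n), (17, w, 22, x)}
Keep only column(s) G, B, D: {(m, k, 17), (n, p, 17), (x, k, 17), (x, w, 17)}

{(m, k, 17), (n, p, 17), (x, k, 17), (x, w, 17)}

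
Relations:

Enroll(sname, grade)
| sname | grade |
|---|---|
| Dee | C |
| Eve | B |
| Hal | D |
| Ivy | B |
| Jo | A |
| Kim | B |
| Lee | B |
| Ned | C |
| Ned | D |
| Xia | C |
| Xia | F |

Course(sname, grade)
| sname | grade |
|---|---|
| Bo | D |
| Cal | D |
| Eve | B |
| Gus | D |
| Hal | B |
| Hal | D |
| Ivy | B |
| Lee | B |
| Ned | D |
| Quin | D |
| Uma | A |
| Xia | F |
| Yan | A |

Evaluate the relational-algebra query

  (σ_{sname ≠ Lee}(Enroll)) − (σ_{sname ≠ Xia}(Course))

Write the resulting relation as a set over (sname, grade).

{(Dee, C), (Jo, A), (Kim, B), (Ned, C), (Xia, C), (Xia, F)}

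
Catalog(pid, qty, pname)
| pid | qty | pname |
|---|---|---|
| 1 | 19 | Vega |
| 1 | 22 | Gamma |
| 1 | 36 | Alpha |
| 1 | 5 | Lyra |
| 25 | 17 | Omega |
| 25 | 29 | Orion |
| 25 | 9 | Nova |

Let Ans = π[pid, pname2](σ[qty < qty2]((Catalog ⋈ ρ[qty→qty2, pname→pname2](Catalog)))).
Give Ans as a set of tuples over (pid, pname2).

ρ[qty→qty2, pname→pname2]: schema becomes (pid, qty2, pname2); tuples unchanged.
Catalog ⋈ ρ[qty→qty2, pname→pname2](Catalog) (natural join on pid): {(1, 19, Vega, 19, Vega), (1, 19, Vega, 22, Gamma), (1, 19, Vega, 36, Alpha), (1, 19, Vega, 5, Lyra), (1, 22, Gamma, 19, Vega), (1, 22, Gamma, 22, Gamma), (1, 22, Gamma, 36, Alpha), (1, 22, Gamma, 5, Lyra), (1, 36, Alpha, 19, Vega), (1, 36, Alpha, 22, Gamma), (1, 36, Alpha, 36, Alpha), (1, 36, Alpha, 5, Lyra), (1, 5, Lyra, 19, Vega), (1, 5, Lyra, 22, Gamma), (1, 5, Lyra, 36, Alpha), (1, 5, Lyra, 5, Lyra), (25, 17, Omega, 17, Omega), (25, 17, Omega, 29, Orion), (25, 17, Omega, 9, Nova), (25, 29, Orion, 17, Omega), (25, 29, Orion, 29, Orion), (25, 29, Orion, 9, Nova), (25, 9, Nova, 17, Omega), (25, 9, Nova, 29, Orion), (25, 9, Nova, 9, Nova)}
Filtering on qty < qty2 leaves {(1, 19, Vega, 22, Gamma), (1, 19, Vega, 36, Alpha), (1, 22, Gamma, 36, Alpha), (1, 5, Lyra, 19, Vega), (1, 5, Lyra, 22, Gamma), (1, 5, Lyra, 36, Alpha), (25, 17, Omega, 29, Orion), (25, 9, Nova, 17, Omega), (25, 9, Nova, 29, Orion)}.
Projecting to pid, pname2 (4 duplicate(s) eliminated): {(1, Alpha), (1, Gamma), (1, Vega), (25, Omega), (25, Orion)}

{(1, Alpha), (1, Gamma), (1, Vega), (25, Omega), (25, Orion)}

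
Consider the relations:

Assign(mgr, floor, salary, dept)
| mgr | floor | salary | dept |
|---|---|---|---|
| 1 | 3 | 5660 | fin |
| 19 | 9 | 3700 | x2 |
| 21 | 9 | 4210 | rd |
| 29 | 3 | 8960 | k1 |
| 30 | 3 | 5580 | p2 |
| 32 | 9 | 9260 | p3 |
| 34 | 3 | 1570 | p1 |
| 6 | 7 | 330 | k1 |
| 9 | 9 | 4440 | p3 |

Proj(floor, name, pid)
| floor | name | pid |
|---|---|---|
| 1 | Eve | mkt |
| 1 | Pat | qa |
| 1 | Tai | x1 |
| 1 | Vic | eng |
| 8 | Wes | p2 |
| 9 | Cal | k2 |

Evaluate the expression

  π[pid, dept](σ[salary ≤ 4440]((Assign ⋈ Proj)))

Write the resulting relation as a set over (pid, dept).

{(k2, p3), (k2, rd), (k2, x2)}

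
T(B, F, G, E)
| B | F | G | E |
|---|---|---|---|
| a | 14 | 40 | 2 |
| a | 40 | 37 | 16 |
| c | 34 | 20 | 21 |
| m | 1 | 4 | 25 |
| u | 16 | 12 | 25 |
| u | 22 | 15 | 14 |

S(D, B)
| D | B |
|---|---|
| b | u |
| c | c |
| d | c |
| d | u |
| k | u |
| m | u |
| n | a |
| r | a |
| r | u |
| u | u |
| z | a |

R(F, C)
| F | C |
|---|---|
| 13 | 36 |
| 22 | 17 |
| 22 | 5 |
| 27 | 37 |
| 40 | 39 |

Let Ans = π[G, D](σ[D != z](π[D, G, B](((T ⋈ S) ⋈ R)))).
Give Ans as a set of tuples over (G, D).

T ⋈ S (natural join on B): {(a, 14, 40, 2, n), (a, 14, 40, 2, r), (a, 14, 40, 2, z), (a, 40, 37, 16, n), (a, 40, 37, 16, r), (a, 40, 37, 16, z), (c, 34, 20, 21, c), (c, 34, 20, 21, d), (u, 16, 12, 25, b), (u, 16, 12, 25, d), (u, 16, 12, 25, k), (u, 16, 12, 25, m), (u, 16, 12, 25, r), (u, 16, 12, 25, u), (u, 22, 15, 14, b), (u, 22, 15, 14, d), (u, 22, 15, 14, k), (u, 22, 15, 14, m), (u, 22, 15, 14, r), (u, 22, 15, 14, u)}
(T ⋈ S) ⋈ R (natural join on F): {(a, 40, 37, 16, n, 39), (a, 40, 37, 16, r, 39), (a, 40, 37, 16, z, 39), (u, 22, 15, 14, b, 17), (u, 22, 15, 14, b, 5), (u, 22, 15, 14, d, 17), (u, 22, 15, 14, d, 5), (u, 22, 15, 14, k, 17), (u, 22, 15, 14, k, 5), (u, 22, 15, 14, m, 17), (u, 22, 15, 14, m, 5), (u, 22, 15, 14, r, 17), (u, 22, 15, 14, r, 5), (u, 22, 15, 14, u, 17), (u, 22, 15, 14, u, 5)}
π_{D, G, B} gives {(b, 15, u), (d, 15, u), (k, 15, u), (m, 15, u), (n, 37, a), (r, 15, u), (r, 37, a), (u, 15, u), (z, 37, a)} (6 duplicate(s) eliminated).
Selection D != z: {(b, 15, u), (d, 15, u), (k, 15, u), (m, 15, u), (n, 37, a), (r, 15, u), (r, 37, a), (u, 15, u)}
π_{G, D} gives {(15, b), (15, d), (15, k), (15, m), (15, r), (15, u), (37, n), (37, r)}.

{(15, b), (15, d), (15, k), (15, m), (15, r), (15, u), (37, n), (37, r)}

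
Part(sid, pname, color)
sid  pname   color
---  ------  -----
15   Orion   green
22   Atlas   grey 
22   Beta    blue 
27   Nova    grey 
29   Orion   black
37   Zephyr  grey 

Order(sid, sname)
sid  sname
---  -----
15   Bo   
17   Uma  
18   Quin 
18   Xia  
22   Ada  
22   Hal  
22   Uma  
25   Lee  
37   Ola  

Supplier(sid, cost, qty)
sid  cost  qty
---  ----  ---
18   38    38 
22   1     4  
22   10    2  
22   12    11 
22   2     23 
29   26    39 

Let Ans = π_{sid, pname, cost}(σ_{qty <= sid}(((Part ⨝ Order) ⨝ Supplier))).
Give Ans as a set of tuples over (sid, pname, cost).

{(22, Atlas, 1), (22, Atlas, 10), (22, Atlas, 12), (22, Beta, 1), (22, Beta, 10), (22, Beta, 12)}

Joining Part and Order on sid yields {(15, Orion, green, Bo), (22, Atlas, grey, Ada), (22, Atlas, grey, Hal), (22, Atlas, grey, Uma), (22, Beta, blue, Ada), (22, Beta, blue, Hal), (22, Beta, blue, Uma), (37, Zephyr, grey, Ola)}.
Joining (Part ⨝ Order) and Supplier on sid yields {(22, Atlas, grey, Ada, 1, 4), (22, Atlas, grey, Ada, 10, 2), (22, Atlas, grey, Ada, 12, 11), (22, Atlas, grey, Ada, 2, 23), (22, Atlas, grey, Hal, 1, 4), (22, Atlas, grey, Hal, 10, 2), (22, Atlas, grey, Hal, 12, 11), (22, Atlas, grey, Hal, 2, 23), (22, Atlas, grey, Uma, 1, 4), (22, Atlas, grey, Uma, 10, 2), (22, Atlas, grey, Uma, 12, 11), (22, Atlas, grey, Uma, 2, 23), (22, Beta, blue, Ada, 1, 4), (22, Beta, blue, Ada, 10, 2), (22, Beta, blue, Ada, 12, 11), (22, Beta, blue, Ada, 2, 23), (22, Beta, blue, Hal, 1, 4), (22, Beta, blue, Hal, 10, 2), (22, Beta, blue, Hal, 12, 11), (22, Beta, blue, Hal, 2, 23), (22, Beta, blue, Uma, 1, 4), (22, Beta, blue, Uma, 10, 2), (22, Beta, blue, Uma, 12, 11), (22, Beta, blue, Uma, 2, 23)}.
Filtering on qty <= sid leaves {(22, Atlas, grey, Ada, 1, 4), (22, Atlas, grey, Ada, 10, 2), (22, Atlas, grey, Ada, 12, 11), (22, Atlas, grey, Hal, 1, 4), (22, Atlas, grey, Hal, 10, 2), (22, Atlas, grey, Hal, 12, 11), (22, Atlas, grey, Uma, 1, 4), (22, Atlas, grey, Uma, 10, 2), (22, Atlas, grey, Uma, 12, 11), (22, Beta, blue, Ada, 1, 4), (22, Beta, blue, Ada, 10, 2), (22, Beta, blue, Ada, 12, 11), (22, Beta, blue, Hal, 1, 4), (22, Beta, blue, Hal, 10, 2), (22, Beta, blue, Hal, 12, 11), (22, Beta, blue, Uma, 1, 4), (22, Beta, blue, Uma, 10, 2), (22, Beta, blue, Uma, 12, 11)}.
π[sid, pname, cost]: project onto (sid, pname, cost) (12 duplicate(s) eliminated) → {(22, Atlas, 1), (22, Atlas, 10), (22, Atlas, 12), (22, Beta, 1), (22, Beta, 10), (22, Beta, 12)}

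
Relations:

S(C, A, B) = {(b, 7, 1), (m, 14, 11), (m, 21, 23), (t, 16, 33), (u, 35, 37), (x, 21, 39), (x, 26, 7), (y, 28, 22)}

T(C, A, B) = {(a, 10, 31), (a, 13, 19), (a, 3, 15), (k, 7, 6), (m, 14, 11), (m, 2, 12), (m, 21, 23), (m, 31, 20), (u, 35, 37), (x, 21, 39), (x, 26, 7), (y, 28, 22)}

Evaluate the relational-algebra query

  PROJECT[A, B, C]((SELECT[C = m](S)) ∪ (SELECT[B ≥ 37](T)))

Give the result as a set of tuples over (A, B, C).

{(14, 11, m), (21, 23, m), (21, 39, x), (35, 37, u)}

Apply σ_{C = m}; surviving tuples: {(m, 14, 11), (m, 21, 23)}
Apply σ_{B ≥ 37}; surviving tuples: {(u, 35, 37), (x, 21, 39)}
Union: {(m, 14, 11), (m, 21, 23)} with {(u, 35, 37), (x, 21, 39)} → {(m, 14, 11), (m, 21, 23), (u, 35, 37), (x, 21, 39)}
π[A, B, C]: project onto (A, B, C) → {(14, 11, m), (21, 23, m), (21, 39, x), (35, 37, u)}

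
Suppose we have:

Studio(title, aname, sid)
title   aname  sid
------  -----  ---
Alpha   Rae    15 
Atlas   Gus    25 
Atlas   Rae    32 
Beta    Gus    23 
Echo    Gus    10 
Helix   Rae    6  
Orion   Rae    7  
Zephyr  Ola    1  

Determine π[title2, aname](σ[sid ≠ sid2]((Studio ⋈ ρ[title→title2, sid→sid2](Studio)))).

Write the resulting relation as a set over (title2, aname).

{(Alpha, Rae), (Atlas, Gus), (Atlas, Rae), (Beta, Gus), (Echo, Gus), (Helix, Rae), (Orion, Rae)}

ρ[title→title2, sid→sid2]: schema becomes (title2, aname, sid2); tuples unchanged.
Joining Studio and ρ[title→title2, sid→sid2](Studio) on aname yields {(Alpha, Rae, 15, Alpha, 15), (Alpha, Rae, 15, Atlas, 32), (Alpha, Rae, 15, Helix, 6), (Alpha, Rae, 15, Orion, 7), (Atlas, Gus, 25, Atlas, 25), (Atlas, Gus, 25, Beta, 23), (Atlas, Gus, 25, Echo, 10), (Atlas, Rae, 32, Alpha, 15), (Atlas, Rae, 32, Atlas, 32), (Atlas, Rae, 32, Helix, 6), (Atlas, Rae, 32, Orion, 7), (Beta, Gus, 23, Atlas, 25), (Beta, Gus, 23, Beta, 23), (Beta, Gus, 23, Echo, 10), (Echo, Gus, 10, Atlas, 25), (Echo, Gus, 10, Beta, 23), (Echo, Gus, 10, Echo, 10), (Helix, Rae, 6, Alpha, 15), (Helix, Rae, 6, Atlas, 32), (Helix, Rae, 6, Helix, 6), (Helix, Rae, 6, Orion, 7), (Orion, Rae, 7, Alpha, 15), (Orion, Rae, 7, Atlas, 32), (Orion, Rae, 7, Helix, 6), (Orion, Rae, 7, Orion, 7), (Zephyr, Ola, 1, Zephyr, 1)}.
Selection sid ≠ sid2: {(Alpha, Rae, 15, Atlas, 32), (Alpha, Rae, 15, Helix, 6), (Alpha, Rae, 15, Orion, 7), (Atlas, Gus, 25, Beta, 23), (Atlas, Gus, 25, Echo, 10), (Atlas, Rae, 32, Alpha, 15), (Atlas, Rae, 32, Helix, 6), (Atlas, Rae, 32, Orion, 7), (Beta, Gus, 23, Atlas, 25), (Beta, Gus, 23, Echo, 10), (Echo, Gus, 10, Atlas, 25), (Echo, Gus, 10, Beta, 23), (Helix, Rae, 6, Alpha, 15), (Helix, Rae, 6, Atlas, 32), (Helix, Rae, 6, Orion, 7), (Orion, Rae, 7, Alpha, 15), (Orion, Rae, 7, Atlas, 32), (Orion, Rae, 7, Helix, 6)}
π_{title2, aname} gives {(Alpha, Rae), (Atlas, Gus), (Atlas, Rae), (Beta, Gus), (Echo, Gus), (Helix, Rae), (Orion, Rae)} (11 duplicate(s) eliminated).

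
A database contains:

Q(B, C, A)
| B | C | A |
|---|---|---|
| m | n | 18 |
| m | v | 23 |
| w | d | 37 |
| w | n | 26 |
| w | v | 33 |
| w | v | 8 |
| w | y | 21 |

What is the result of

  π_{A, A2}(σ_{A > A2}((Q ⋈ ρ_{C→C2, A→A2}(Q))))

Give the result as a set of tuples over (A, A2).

{(21, 8), (23, 18), (26, 21), (26, 8), (33, 21), (33, 26), (33, 8), (37, 21), (37, 26), (37, 33), (37, 8)}

ρ[C→C2, A→A2]: schema becomes (B, C2, A2); tuples unchanged.
Q ⋈ ρ_{C→C2, A→A2}(Q) (natural join on B): {(m, n, 18, n, 18), (m, n, 18, v, 23), (m, v, 23, n, 18), (m, v, 23, v, 23), (w, d, 37, d, 37), (w, d, 37, n, 26), (w, d, 37, v, 33), (w, d, 37, v, 8), (w, d, 37, y, 21), (w, n, 26, d, 37), (w, n, 26, n, 26), (w, n, 26, v, 33), (w, n, 26, v, 8), (w, n, 26, y, 21), (w, v, 33, d, 37), (w, v, 33, n, 26), (w, v, 33, v, 33), (w, v, 33, v, 8), (w, v, 33, y, 21), (w, v, 8, d, 37), (w, v, 8, n, 26), (w, v, 8, v, 33), (w, v, 8, v, 8), (w, v, 8, y, 21), (w, y, 21, d, 37), (w, y, 21, n, 26), (w, y, 21, v, 33), (w, y, 21, v, 8), (w, y, 21, y, 21)}
Apply σ_{A > A2}; surviving tuples: {(m, v, 23, n, 18), (w, d, 37, n, 26), (w, d, 37, v, 33), (w, d, 37, v, 8), (w, d, 37, y, 21), (w, n, 26, v, 8), (w, n, 26, y, 21), (w, v, 33, n, 26), (w, v, 33, v, 8), (w, v, 33, y, 21), (w, y, 21, v, 8)}
π_{A, A2} gives {(21, 8), (23, 18), (26, 21), (26, 8), (33, 21), (33, 26), (33, 8), (37, 21), (37, 26), (37, 33), (37, 8)}.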